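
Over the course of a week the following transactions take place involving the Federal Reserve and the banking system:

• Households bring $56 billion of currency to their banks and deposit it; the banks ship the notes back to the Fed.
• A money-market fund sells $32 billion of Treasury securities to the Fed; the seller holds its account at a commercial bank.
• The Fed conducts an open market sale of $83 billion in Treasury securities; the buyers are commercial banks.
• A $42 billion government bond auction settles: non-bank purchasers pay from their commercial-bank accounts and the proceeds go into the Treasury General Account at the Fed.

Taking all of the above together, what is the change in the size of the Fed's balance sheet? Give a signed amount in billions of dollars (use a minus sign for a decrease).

-$51 billion

Currency deposit $56 billion: only the composition of liabilities changes → 0.
Asset purchase (from non-banks) $32 billion: a Fed asset is acquired → +$32B.
OMO sale (to banks) $83 billion: a Fed asset is shed → −$83B.
Government account inflow $42 billion: only the composition of liabilities changes → 0.
Net: 0 + 32 − 83 + 0 = -$51 billion.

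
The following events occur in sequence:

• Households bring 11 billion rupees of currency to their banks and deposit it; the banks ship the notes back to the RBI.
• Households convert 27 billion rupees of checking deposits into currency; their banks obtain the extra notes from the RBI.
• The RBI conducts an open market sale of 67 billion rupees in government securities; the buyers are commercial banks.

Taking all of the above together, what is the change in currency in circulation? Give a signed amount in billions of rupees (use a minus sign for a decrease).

+16 billion

RBI balance sheet:
  Assets:      Securities −67B
  Liabilities: Bank reserves −83B, Currency in circulation +16B
So the change in currency in circulation is +16 billion.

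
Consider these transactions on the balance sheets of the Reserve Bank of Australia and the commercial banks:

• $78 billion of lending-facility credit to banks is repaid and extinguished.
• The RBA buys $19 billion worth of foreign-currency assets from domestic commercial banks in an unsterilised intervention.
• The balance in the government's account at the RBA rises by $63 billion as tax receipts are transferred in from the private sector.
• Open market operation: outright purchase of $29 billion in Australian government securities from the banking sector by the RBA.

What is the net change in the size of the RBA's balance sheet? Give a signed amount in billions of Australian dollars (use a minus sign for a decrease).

RBA balance sheet:
  Assets:      Securities +$29B, Loans to banks −$78B, Foreign assets +$19B
  Liabilities: Bank reserves −$93B, Government deposits +$63B
Change in total RBA assets = -$30 billion.

-$30 billion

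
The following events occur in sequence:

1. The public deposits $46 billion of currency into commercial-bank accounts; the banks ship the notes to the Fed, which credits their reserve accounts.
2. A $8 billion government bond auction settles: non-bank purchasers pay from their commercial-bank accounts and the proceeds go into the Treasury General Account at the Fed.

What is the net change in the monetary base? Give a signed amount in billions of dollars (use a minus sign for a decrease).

Currency deposit $46 billion: just a shift between currency and reserves — both are base money → 0.
Government account inflow $8 billion: reserves shift to a non-base liability → −$8B.
Net: 0 − 8 = -$8 billion.

-$8 billion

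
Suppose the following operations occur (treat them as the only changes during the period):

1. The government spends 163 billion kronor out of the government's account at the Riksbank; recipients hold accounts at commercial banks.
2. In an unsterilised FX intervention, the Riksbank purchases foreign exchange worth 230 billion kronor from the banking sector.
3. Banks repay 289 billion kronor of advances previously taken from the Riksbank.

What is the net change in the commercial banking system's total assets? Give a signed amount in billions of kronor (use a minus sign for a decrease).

-126 billion

Riksbank balance sheet:
  Assets:      Loans to banks −289B, Foreign assets +230B
  Liabilities: Bank reserves +104B, Government deposits −163B
Commercial banking system:
  Assets:      Reserves at CB +104B, Foreign assets −230B
  Liabilities: Checkable deposits +163B, Borrowings from CB −289B
Change in total bank assets = -126 billion.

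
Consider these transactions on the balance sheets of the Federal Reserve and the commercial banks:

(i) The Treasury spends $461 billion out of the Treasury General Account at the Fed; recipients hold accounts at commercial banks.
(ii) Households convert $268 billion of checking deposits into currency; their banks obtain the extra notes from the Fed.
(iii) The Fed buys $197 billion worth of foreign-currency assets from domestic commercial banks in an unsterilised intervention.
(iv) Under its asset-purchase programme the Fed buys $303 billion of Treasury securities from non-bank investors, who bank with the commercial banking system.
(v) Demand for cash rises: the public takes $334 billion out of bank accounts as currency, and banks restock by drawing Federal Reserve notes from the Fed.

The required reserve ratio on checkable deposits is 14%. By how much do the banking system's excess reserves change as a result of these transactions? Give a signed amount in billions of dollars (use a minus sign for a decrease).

+$336.32 billion

Government spending $461 billion: reserves +$461B, deposits +$461B.
Currency withdrawal $268 billion: reserves −$268B, deposits −$268B.
FX purchase $197 billion: reserves +$197B, deposits 0.
Asset purchase (from non-banks) $303 billion: reserves +$303B, deposits +$303B.
Currency withdrawal $334 billion: reserves −$334B, deposits −$334B.
Totals: Δreserves = +$359B, Δdeposits = +$162B.
Δrequired reserves = 14% × +$162B = +$22.68B.
Δexcess reserves = Δreserves − Δrequired = +$359B − (+$22.68B) = +$336.32 billion.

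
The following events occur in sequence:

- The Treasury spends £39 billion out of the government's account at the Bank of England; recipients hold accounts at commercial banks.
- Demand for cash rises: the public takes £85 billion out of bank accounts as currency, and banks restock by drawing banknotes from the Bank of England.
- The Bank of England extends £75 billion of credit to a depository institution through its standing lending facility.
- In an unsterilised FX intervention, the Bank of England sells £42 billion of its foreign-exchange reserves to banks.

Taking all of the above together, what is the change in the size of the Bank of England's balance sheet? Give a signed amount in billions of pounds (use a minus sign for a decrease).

+£33 billion

Government spending £39 billion: only the composition of liabilities changes → 0.
Currency withdrawal £85 billion: only the composition of liabilities changes → 0.
Discount-window loan £75 billion: a Bank of England asset is acquired → +£75B.
FX sale £42 billion: a Bank of England asset is shed → −£42B.
Net: 0 + 0 + 75 − 42 = +£33 billion.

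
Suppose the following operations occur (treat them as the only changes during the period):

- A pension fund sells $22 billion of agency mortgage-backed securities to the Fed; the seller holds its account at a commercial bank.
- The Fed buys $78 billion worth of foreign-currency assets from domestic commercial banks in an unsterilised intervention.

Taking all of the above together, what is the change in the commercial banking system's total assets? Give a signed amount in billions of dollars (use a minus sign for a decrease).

Fed balance sheet:
  Assets:      Securities +$22B, Foreign assets +$78B
  Liabilities: Bank reserves +$100B
Commercial banking system:
  Assets:      Reserves at CB +$100B, Foreign assets −$78B
  Liabilities: Checkable deposits +$22B
Change in total bank assets = +$22 billion.

+$22 billion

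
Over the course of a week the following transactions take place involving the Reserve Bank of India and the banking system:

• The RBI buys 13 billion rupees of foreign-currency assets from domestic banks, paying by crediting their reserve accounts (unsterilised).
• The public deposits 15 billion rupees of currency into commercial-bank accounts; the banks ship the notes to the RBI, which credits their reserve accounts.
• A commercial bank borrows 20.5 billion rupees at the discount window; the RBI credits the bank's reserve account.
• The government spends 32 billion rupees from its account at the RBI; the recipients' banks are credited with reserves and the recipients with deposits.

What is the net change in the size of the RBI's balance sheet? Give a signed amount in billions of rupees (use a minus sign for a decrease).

+33.5 billion

FX purchase 13 billion rupees: an RBI asset is acquired → +13B.
Currency deposit 15 billion rupees: only the composition of liabilities changes → 0.
Discount-window loan 20.5 billion rupees: an RBI asset is acquired → +20.5B.
Government spending 32 billion rupees: only the composition of liabilities changes → 0.
Net: 13 + 0 + 20.5 + 0 = +33.5 billion.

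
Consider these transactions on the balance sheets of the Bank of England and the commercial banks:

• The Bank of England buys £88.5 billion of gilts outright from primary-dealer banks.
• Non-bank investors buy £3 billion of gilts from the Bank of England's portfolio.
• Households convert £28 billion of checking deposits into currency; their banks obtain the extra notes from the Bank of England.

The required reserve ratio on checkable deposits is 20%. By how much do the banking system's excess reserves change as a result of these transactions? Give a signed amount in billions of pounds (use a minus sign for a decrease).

+£63.7 billion

OMO purchase (from banks) £88.5 billion: reserves +£88.5B, deposits 0.
Asset sale (to non-banks) £3 billion: reserves −£3B, deposits −£3B.
Currency withdrawal £28 billion: reserves −£28B, deposits −£28B.
Totals: Δreserves = +£57.5B, Δdeposits = −£31B.
Δrequired reserves = 20% × −£31B = −£6.2B.
Δexcess reserves = Δreserves − Δrequired = +£57.5B − (−£6.2B) = +£63.7 billion.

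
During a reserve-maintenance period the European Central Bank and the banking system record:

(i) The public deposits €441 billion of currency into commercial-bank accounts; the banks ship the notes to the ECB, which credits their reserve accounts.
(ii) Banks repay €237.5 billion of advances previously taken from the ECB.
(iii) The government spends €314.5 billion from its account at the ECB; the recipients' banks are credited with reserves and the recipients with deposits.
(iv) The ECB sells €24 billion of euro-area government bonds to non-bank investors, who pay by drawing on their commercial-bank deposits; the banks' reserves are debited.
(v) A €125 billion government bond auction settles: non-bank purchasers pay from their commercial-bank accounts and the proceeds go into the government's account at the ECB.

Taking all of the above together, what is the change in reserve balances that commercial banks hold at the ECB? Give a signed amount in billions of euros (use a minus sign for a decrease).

ECB balance sheet:
  Assets:      Securities −€24B, Loans to banks −€237.5B
  Liabilities: Bank reserves +€369B, Currency in circulation −€441B, Government deposits −€189.5B
Commercial banking system:
  Assets:      Reserves at CB +€369B
  Liabilities: Checkable deposits +€606.5B, Borrowings from CB −€237.5B
So the change in reserve balances that commercial banks hold at the ECB is +€369 billion.

+€369 billion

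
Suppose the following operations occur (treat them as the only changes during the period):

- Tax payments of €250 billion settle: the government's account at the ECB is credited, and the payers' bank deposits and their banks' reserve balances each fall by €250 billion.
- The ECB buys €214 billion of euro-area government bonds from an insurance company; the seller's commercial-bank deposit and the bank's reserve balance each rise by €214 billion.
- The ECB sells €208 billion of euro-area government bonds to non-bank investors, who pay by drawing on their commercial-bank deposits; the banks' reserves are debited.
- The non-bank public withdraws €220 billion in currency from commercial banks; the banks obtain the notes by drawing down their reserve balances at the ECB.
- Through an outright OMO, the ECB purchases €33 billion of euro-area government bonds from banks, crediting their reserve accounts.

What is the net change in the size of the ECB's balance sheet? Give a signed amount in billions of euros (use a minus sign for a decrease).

ECB balance sheet:
  Assets:      Securities +€39B
  Liabilities: Bank reserves −€431B, Currency in circulation +€220B, Government deposits +€250B
Commercial banking system:
  Assets:      Reserves at CB −€431B, Securities −€33B
  Liabilities: Checkable deposits −€464B
Change in total ECB assets = +€39 billion.

+€39 billion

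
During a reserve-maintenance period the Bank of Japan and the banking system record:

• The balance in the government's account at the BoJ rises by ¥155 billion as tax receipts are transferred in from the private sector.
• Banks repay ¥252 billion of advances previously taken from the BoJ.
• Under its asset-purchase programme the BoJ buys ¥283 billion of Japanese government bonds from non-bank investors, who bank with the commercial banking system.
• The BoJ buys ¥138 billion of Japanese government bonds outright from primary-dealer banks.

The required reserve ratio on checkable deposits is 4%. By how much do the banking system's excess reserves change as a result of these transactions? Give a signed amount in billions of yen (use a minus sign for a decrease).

+¥8.88 billion

Government account inflow ¥155 billion: reserves −¥155B, deposits −¥155B.
Discount-window repayment ¥252 billion: reserves −¥252B, deposits 0.
Asset purchase (from non-banks) ¥283 billion: reserves +¥283B, deposits +¥283B.
OMO purchase (from banks) ¥138 billion: reserves +¥138B, deposits 0.
Totals: Δreserves = +¥14B, Δdeposits = +¥128B.
Δrequired reserves = 4% × +¥128B = +¥5.12B.
Δexcess reserves = Δreserves − Δrequired = +¥14B − (+¥5.12B) = +¥8.88 billion.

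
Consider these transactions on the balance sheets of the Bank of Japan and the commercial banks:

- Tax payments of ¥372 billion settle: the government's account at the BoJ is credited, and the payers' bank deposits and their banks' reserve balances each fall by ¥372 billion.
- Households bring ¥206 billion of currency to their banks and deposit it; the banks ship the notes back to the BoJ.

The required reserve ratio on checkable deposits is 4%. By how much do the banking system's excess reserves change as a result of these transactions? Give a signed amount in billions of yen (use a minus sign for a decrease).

-¥159.36 billion

Government account inflow ¥372 billion: reserves −¥372B, deposits −¥372B.
Currency deposit ¥206 billion: reserves +¥206B, deposits +¥206B.
Totals: Δreserves = −¥166B, Δdeposits = −¥166B.
Δrequired reserves = 4% × −¥166B = −¥6.64B.
Δexcess reserves = Δreserves − Δrequired = −¥166B − (−¥6.64B) = -¥159.36 billion.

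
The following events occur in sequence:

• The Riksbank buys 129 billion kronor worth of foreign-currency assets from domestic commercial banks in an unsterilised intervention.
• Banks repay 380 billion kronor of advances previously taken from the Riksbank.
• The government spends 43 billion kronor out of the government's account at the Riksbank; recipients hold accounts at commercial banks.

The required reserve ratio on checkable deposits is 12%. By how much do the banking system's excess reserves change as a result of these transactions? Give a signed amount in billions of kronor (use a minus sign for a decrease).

FX purchase 129 billion kronor: reserves +129B, deposits 0.
Discount-window repayment 380 billion kronor: reserves −380B, deposits 0.
Government spending 43 billion kronor: reserves +43B, deposits +43B.
Totals: Δreserves = −208B, Δdeposits = +43B.
Δrequired reserves = 12% × +43B = +5.16B.
Δexcess reserves = Δreserves − Δrequired = −208B − (+5.16B) = -213.16 billion.

-213.16 billion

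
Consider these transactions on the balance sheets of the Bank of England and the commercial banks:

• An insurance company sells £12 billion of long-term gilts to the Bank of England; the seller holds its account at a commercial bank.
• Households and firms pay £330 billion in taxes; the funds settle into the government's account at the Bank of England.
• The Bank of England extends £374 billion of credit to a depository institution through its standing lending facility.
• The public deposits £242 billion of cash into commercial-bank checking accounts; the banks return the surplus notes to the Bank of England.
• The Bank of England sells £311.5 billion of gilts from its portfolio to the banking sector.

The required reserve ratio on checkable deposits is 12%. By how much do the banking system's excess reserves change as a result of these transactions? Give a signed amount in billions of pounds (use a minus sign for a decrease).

-£4.38 billion

Asset purchase (from non-banks) £12 billion: reserves +£12B, deposits +£12B.
Government account inflow £330 billion: reserves −£330B, deposits −£330B.
Discount-window loan £374 billion: reserves +£374B, deposits 0.
Currency deposit £242 billion: reserves +£242B, deposits +£242B.
OMO sale (to banks) £311.5 billion: reserves −£311.5B, deposits 0.
Totals: Δreserves = −£13.5B, Δdeposits = −£76B.
Δrequired reserves = 12% × −£76B = −£9.12B.
Δexcess reserves = Δreserves − Δrequired = −£13.5B − (−£9.12B) = -£4.38 billion.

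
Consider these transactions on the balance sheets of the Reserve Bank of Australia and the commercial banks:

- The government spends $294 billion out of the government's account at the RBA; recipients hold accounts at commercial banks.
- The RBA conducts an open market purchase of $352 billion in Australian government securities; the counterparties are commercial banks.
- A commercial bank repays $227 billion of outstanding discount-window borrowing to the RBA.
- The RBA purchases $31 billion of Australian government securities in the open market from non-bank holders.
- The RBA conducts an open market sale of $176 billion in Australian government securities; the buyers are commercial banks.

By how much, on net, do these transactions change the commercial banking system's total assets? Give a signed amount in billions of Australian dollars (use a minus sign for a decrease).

RBA balance sheet:
  Assets:      Securities +$207B, Loans to banks −$227B
  Liabilities: Bank reserves +$274B, Government deposits −$294B
Commercial banking system:
  Assets:      Reserves at CB +$274B, Securities −$176B
  Liabilities: Checkable deposits +$325B, Borrowings from CB −$227B
Change in total bank assets = +$98 billion.

+$98 billion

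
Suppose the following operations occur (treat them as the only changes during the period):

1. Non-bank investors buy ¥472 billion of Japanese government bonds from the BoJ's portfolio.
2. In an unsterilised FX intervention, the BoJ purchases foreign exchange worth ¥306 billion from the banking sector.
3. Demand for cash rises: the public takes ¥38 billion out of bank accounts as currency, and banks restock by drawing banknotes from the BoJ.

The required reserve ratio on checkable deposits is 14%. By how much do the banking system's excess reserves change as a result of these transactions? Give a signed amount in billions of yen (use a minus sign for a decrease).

Asset sale (to non-banks) ¥472 billion: reserves −¥472B, deposits −¥472B.
FX purchase ¥306 billion: reserves +¥306B, deposits 0.
Currency withdrawal ¥38 billion: reserves −¥38B, deposits −¥38B.
Totals: Δreserves = −¥204B, Δdeposits = −¥510B.
Δrequired reserves = 14% × −¥510B = −¥71.4B.
Δexcess reserves = Δreserves − Δrequired = −¥204B − (−¥71.4B) = -¥132.6 billion.

-¥132.6 billion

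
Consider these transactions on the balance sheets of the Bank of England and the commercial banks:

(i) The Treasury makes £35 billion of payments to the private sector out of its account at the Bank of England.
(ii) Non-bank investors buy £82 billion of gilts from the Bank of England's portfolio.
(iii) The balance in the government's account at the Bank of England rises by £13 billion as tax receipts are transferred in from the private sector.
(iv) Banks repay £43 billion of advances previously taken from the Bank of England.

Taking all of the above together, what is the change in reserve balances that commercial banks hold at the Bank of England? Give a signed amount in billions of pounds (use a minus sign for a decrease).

Bank of England balance sheet:
  Assets:      Securities −£82B, Loans to banks −£43B
  Liabilities: Bank reserves −£103B, Government deposits −£22B
So the change in reserve balances that commercial banks hold at the Bank of England is -£103 billion.

-£103 billion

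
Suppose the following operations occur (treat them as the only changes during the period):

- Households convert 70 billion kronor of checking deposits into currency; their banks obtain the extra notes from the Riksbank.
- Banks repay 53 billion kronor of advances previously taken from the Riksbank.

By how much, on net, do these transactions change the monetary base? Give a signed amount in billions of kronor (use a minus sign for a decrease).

Riksbank balance sheet:
  Assets:      Loans to banks −53B
  Liabilities: Bank reserves −123B, Currency in circulation +70B
Monetary base = currency + reserves: +70B + (−123B) = -53 billion.

-53 billion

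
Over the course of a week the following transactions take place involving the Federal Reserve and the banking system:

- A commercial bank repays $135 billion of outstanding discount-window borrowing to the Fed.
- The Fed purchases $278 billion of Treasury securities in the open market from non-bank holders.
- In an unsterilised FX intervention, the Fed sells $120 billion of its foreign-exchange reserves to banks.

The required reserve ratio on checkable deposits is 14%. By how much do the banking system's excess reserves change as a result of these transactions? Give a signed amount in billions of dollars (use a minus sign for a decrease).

Discount-window repayment $135 billion: reserves −$135B, deposits 0.
Asset purchase (from non-banks) $278 billion: reserves +$278B, deposits +$278B.
FX sale $120 billion: reserves −$120B, deposits 0.
Totals: Δreserves = +$23B, Δdeposits = +$278B.
Δrequired reserves = 14% × +$278B = +$38.92B.
Δexcess reserves = Δreserves − Δrequired = +$23B − (+$38.92B) = -$15.92 billion.

-$15.92 billion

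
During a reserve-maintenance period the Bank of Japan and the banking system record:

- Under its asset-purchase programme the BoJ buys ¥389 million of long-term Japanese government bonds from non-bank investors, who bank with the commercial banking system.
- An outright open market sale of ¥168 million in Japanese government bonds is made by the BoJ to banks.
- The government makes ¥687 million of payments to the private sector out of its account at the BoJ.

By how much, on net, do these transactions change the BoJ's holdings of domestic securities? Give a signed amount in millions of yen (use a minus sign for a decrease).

+¥221 million

Asset purchase (from non-banks) ¥389 million: securities added to the BoJ's portfolio → +¥389M.
OMO sale (to banks) ¥168 million: securities removed from the BoJ's portfolio → −¥168M.
Government spending ¥687 million: the BoJ's securities portfolio is untouched → 0.
Net: 389 − 168 + 0 = +¥221 million.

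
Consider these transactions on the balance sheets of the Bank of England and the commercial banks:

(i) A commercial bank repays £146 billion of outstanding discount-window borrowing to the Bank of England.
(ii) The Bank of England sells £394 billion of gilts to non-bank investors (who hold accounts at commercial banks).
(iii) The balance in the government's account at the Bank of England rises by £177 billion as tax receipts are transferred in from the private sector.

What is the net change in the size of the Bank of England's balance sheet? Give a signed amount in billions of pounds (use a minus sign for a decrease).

Bank of England balance sheet:
  Assets:      Securities −£394B, Loans to banks −£146B
  Liabilities: Bank reserves −£717B, Government deposits +£177B
Commercial banking system:
  Assets:      Reserves at CB −£717B
  Liabilities: Checkable deposits −£571B, Borrowings from CB −£146B
Change in total Bank of England assets = -£540 billion.

-£540 billion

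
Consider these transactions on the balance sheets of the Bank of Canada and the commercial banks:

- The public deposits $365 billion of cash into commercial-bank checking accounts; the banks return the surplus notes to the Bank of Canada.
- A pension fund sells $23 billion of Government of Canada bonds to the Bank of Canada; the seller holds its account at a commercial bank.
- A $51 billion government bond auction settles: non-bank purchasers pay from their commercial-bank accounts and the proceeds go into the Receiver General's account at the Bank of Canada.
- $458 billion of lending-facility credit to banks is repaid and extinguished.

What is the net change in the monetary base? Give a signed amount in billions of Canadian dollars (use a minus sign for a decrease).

-$486 billion

Bank of Canada balance sheet:
  Assets:      Securities +$23B, Loans to banks −$458B
  Liabilities: Bank reserves −$121B, Currency in circulation −$365B, Government deposits +$51B
Monetary base = currency + reserves: −$365B + (−$121B) = -$486 billion.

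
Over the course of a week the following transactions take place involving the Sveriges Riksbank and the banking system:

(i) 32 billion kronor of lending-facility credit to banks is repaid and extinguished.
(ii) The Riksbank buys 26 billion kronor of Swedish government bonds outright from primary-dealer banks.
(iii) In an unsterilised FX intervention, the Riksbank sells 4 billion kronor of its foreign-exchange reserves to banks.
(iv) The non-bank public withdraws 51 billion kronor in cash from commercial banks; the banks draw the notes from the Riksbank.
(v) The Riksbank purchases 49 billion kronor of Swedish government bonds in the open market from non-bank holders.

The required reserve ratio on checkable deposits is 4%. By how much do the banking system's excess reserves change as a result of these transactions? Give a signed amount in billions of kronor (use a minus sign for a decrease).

Discount-window repayment 32 billion kronor: reserves −32B, deposits 0.
OMO purchase (from banks) 26 billion kronor: reserves +26B, deposits 0.
FX sale 4 billion kronor: reserves −4B, deposits 0.
Currency withdrawal 51 billion kronor: reserves −51B, deposits −51B.
Asset purchase (from non-banks) 49 billion kronor: reserves +49B, deposits +49B.
Totals: Δreserves = −12B, Δdeposits = −2B.
Δrequired reserves = 4% × −2B = −0.08B.
Δexcess reserves = Δreserves − Δrequired = −12B − (−0.08B) = -11.92 billion.

-11.92 billion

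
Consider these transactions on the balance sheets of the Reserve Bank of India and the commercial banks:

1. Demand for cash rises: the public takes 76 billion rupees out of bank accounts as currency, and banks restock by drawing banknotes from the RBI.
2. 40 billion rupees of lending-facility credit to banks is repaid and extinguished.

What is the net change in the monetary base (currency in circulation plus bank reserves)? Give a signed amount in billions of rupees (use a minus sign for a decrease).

-40 billion

RBI balance sheet:
  Assets:      Loans to banks −40B
  Liabilities: Bank reserves −116B, Currency in circulation +76B
Commercial banking system:
  Assets:      Reserves at CB −116B
  Liabilities: Checkable deposits −76B, Borrowings from CB −40B
Monetary base = currency + reserves: +76B + (−116B) = -40 billion.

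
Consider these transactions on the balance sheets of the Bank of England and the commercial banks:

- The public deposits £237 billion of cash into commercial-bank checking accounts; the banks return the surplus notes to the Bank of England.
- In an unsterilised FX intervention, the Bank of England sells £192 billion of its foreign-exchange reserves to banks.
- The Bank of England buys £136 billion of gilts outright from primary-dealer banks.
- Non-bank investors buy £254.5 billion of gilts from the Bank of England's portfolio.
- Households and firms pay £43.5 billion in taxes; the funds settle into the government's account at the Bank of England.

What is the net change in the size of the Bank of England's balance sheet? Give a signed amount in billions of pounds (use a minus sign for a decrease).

-£310.5 billion

Currency deposit £237 billion: only the composition of liabilities changes → 0.
FX sale £192 billion: a Bank of England asset is shed → −£192B.
OMO purchase (from banks) £136 billion: a Bank of England asset is acquired → +£136B.
Asset sale (to non-banks) £254.5 billion: a Bank of England asset is shed → −£254.5B.
Government account inflow £43.5 billion: only the composition of liabilities changes → 0.
Net: 0 − 192 + 136 − 254.5 + 0 = -£310.5 billion.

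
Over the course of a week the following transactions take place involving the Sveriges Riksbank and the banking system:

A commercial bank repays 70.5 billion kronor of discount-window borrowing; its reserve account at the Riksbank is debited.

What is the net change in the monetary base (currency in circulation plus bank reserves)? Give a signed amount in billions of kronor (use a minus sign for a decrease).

-70.5 billion

Riksbank balance sheet:
  Assets:      Loans to banks −70.5B
  Liabilities: Bank reserves −70.5B
Monetary base = currency + reserves: 0 + (−70.5B) = -70.5 billion.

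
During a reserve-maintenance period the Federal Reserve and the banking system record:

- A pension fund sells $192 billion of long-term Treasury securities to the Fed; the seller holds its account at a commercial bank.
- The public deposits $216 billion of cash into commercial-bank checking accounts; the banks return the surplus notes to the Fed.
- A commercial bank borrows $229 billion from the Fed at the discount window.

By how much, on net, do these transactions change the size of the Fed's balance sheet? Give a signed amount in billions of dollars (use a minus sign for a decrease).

+$421 billion

Asset purchase (from non-banks) $192 billion: a Fed asset is acquired → +$192B.
Currency deposit $216 billion: only the composition of liabilities changes → 0.
Discount-window loan $229 billion: a Fed asset is acquired → +$229B.
Net: 192 + 0 + 229 = +$421 billion.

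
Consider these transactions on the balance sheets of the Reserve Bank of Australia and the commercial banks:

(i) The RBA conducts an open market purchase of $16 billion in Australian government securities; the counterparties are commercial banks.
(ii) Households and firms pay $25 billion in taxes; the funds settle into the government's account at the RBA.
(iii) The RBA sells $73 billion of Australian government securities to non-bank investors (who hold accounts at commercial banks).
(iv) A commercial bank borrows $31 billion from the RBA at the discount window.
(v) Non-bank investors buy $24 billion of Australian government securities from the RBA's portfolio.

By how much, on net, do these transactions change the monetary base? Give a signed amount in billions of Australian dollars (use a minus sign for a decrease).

RBA balance sheet:
  Assets:      Securities −$81B, Loans to banks +$31B
  Liabilities: Bank reserves −$75B, Government deposits +$25B
Monetary base = currency + reserves: 0 + (−$75B) = -$75 billion.

-$75 billion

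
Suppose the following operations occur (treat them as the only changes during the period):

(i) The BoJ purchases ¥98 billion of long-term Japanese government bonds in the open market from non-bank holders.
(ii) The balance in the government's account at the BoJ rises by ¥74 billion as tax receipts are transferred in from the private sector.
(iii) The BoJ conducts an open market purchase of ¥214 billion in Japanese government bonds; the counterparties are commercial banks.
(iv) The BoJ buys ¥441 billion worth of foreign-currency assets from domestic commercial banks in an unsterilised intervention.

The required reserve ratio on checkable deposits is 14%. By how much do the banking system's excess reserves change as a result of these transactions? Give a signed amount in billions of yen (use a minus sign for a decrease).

Asset purchase (from non-banks) ¥98 billion: reserves +¥98B, deposits +¥98B.
Government account inflow ¥74 billion: reserves −¥74B, deposits −¥74B.
OMO purchase (from banks) ¥214 billion: reserves +¥214B, deposits 0.
FX purchase ¥441 billion: reserves +¥441B, deposits 0.
Totals: Δreserves = +¥679B, Δdeposits = +¥24B.
Δrequired reserves = 14% × +¥24B = +¥3.36B.
Δexcess reserves = Δreserves − Δrequired = +¥679B − (+¥3.36B) = +¥675.64 billion.

+¥675.64 billion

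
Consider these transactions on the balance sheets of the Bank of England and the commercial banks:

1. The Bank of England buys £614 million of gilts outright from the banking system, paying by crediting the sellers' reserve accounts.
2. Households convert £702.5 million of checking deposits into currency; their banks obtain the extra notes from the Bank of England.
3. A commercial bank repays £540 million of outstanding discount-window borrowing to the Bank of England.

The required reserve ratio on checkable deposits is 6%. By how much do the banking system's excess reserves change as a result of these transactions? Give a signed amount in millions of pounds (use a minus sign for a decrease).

-£586.35 million

OMO purchase (from banks) £614 million: reserves +£614M, deposits 0.
Currency withdrawal £702.5 million: reserves −£702.5M, deposits −£702.5M.
Discount-window repayment £540 million: reserves −£540M, deposits 0.
Totals: Δreserves = −£628.5M, Δdeposits = −£702.5M.
Δrequired reserves = 6% × −£702.5M = −£42.15M.
Δexcess reserves = Δreserves − Δrequired = −£628.5M − (−£42.15M) = -£586.35 million.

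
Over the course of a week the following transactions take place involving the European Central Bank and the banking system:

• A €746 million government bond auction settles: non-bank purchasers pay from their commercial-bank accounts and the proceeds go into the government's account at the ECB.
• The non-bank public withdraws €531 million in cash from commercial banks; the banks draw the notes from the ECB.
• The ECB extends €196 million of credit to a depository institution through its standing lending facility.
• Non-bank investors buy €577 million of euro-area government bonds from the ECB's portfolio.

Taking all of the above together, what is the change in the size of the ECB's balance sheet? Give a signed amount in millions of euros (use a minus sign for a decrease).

ECB balance sheet:
  Assets:      Securities −€577M, Loans to banks +€196M
  Liabilities: Bank reserves −€1658M, Currency in circulation +€531M, Government deposits +€746M
Commercial banking system:
  Assets:      Reserves at CB −€1658M
  Liabilities: Checkable deposits −€1854M, Borrowings from CB +€196M
Change in total ECB assets = -€381 million.

-€381 million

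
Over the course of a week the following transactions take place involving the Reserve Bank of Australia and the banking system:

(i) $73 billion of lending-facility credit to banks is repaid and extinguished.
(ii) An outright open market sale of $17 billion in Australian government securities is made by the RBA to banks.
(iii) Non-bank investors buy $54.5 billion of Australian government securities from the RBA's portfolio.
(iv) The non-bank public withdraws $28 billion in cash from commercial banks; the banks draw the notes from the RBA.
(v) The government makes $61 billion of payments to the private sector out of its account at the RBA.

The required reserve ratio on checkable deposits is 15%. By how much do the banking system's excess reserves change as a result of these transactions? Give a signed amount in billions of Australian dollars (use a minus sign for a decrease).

Discount-window repayment $73 billion: reserves −$73B, deposits 0.
OMO sale (to banks) $17 billion: reserves −$17B, deposits 0.
Asset sale (to non-banks) $54.5 billion: reserves −$54.5B, deposits −$54.5B.
Currency withdrawal $28 billion: reserves −$28B, deposits −$28B.
Government spending $61 billion: reserves +$61B, deposits +$61B.
Totals: Δreserves = −$111.5B, Δdeposits = −$21.5B.
Δrequired reserves = 15% × −$21.5B = −$3.225B.
Δexcess reserves = Δreserves − Δrequired = −$111.5B − (−$3.225B) = -$108.275 billion.

-$108.275 billion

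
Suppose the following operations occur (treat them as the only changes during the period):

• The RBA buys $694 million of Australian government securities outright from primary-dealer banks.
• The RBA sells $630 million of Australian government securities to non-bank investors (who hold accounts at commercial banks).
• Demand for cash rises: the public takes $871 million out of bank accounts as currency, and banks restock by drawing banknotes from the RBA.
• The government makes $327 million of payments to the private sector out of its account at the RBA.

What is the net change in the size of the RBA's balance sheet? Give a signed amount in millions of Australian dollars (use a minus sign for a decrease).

RBA balance sheet:
  Assets:      Securities +$64M
  Liabilities: Bank reserves −$480M, Currency in circulation +$871M, Government deposits −$327M
Commercial banking system:
  Assets:      Reserves at CB −$480M, Securities −$694M
  Liabilities: Checkable deposits −$1174M
Change in total RBA assets = +$64 million.

+$64 million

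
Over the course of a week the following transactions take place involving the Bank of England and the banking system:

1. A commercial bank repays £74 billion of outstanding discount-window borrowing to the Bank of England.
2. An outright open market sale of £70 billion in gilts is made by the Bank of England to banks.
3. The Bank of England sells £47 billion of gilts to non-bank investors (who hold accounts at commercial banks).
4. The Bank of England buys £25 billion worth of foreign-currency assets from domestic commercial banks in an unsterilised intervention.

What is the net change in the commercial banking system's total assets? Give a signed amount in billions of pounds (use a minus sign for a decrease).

Discount-window repayment £74 billion: bank balance sheets shrink → −£74B.
OMO sale (to banks) £70 billion: just an asset swap on bank balance sheets → 0.
Asset sale (to non-banks) £47 billion: bank balance sheets shrink → −£47B.
FX purchase £25 billion: just an asset swap on bank balance sheets → 0.
Net: −74 + 0 − 47 + 0 = -£121 billion.

-£121 billion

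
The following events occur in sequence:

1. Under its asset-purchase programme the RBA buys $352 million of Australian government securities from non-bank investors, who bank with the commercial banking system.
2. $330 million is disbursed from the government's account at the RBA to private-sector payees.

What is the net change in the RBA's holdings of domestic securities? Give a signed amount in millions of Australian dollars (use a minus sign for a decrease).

+$352 million

Asset purchase (from non-banks) $352 million: securities added to the RBA's portfolio → +$352M.
Government spending $330 million: the RBA's securities portfolio is untouched → 0.
Net: 352 + 0 = +$352 million.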